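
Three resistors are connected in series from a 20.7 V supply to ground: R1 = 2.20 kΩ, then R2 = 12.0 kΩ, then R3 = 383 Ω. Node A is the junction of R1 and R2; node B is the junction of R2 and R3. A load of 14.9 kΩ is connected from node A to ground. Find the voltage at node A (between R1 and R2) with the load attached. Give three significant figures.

Below node A the series string R2+R3 = 12380 Ω sits in parallel with the 14900 Ω load: 6763 Ω.
V_A = 20.7 × 6763/(2200 + 6763) = 15.6 V.

V ≈ 15.6 V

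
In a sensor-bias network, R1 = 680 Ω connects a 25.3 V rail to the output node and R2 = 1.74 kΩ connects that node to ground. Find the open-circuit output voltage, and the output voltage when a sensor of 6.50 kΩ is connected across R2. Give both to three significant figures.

Unloaded: 18.2 V; loaded: 16.9 V

Open-circuit: V = 25.3 × 1740/(680 + 1740) = 18.2 V.
With the load, R2 becomes R2‖R_L = 1373 Ω, so V = 25.3 × 1373/2053 = 16.9 V.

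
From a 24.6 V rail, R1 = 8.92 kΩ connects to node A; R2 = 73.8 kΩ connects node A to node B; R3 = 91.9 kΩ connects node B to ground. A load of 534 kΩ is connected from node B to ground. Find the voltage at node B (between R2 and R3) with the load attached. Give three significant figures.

V ≈ 12.0 V

At node B, R3 is in parallel with the load: R3‖R_L = 78.41 kΩ.
Below node A the resistance is R2 + (R3‖R_L) = 152.2 kΩ, so V_A = 24.6 × 152.2/161.1 = 23.24 V.
Then V_B = V_A × (R3‖R_L)/(R2 + R3‖R_L) = 23.24 × 78.41/152.2 = 12.0 V.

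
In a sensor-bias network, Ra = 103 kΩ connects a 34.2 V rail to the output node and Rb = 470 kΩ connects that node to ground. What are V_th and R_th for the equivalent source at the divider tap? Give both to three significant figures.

V_th is the open-circuit tap voltage: 34.2 × 470/(103 + 470) = 28.1 V.
With the supply zeroed, Ra and Rb appear in parallel from the tap: R_th = Ra‖Rb = (103 × 470)/573.0 = 84.5 kΩ.

V_th = 28.1 V, R_th = 84.5 kΩ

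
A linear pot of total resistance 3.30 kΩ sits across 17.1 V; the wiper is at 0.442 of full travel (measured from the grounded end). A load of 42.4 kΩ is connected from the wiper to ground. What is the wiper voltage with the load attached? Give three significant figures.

The wiper splits the pot into (1−α)R = 1.841 kΩ above and αR = 1.459 kΩ below.
Lower section ‖ load = 1.410 kΩ.
V_wiper = 17.1 × 1.410/(1.841 + 1.410) = 7.42 V.

V ≈ 7.42 V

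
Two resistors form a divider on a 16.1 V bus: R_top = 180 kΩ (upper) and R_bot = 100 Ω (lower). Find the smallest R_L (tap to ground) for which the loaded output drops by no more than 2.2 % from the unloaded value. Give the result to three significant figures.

R_L(min) ≈ 4.44 kΩ

Output resistance R_th = R_top‖R_bot = (180000 × 100)/180100 = 99.94 Ω.
The fractional drop is R_th/(R_th + R_L); requiring this ≤ 0.0220 gives R_L ≥ R_th(1/0.0220 − 1) = 99.94 × 44.45 = 4.44 kΩ.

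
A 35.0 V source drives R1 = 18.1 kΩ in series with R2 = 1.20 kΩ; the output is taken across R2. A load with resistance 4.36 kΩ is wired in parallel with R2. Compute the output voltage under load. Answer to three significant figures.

The load sits in parallel with R2: R2‖R_L = (1.20 × 4.36) / (1.20 + 4.36) = 0.9410 kΩ.
V_out = 35.0 × 0.9410 / (18.1 + 0.9410) = 35.0 × 0.9410/19.04 = 1.73 V.
(Unloaded it would have been 2.18 V.)

V_out ≈ 1.73 V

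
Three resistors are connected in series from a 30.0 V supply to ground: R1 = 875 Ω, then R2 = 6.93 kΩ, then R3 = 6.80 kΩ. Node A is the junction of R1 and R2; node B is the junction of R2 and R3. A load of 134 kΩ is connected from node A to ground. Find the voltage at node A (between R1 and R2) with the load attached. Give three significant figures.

V ≈ 28.0 V

Below node A the series string R2+R3 = 13730 Ω sits in parallel with the 134000 Ω load: 12450 Ω.
V_A = 30.0 × 12450/(875 + 12450) = 28.0 V.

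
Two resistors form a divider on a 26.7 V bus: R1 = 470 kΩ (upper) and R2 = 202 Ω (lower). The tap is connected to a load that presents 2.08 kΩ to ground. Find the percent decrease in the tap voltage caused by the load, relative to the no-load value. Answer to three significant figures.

The divider's output (Thévenin) resistance is R1‖R2 = 201.9 Ω.
Fractional drop under load = R_th/(R_th + R_L) = 201.9 / (201.9 + 2080) = 0.08848.
So the output falls by 8.85 %.

8.85 %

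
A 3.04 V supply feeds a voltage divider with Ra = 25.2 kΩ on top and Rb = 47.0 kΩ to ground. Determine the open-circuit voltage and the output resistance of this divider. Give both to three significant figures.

V_th is the open-circuit tap voltage: 3.04 × 47.0/(25.2 + 47.0) = 1.98 V.
With the supply zeroed, Ra and Rb appear in parallel from the tap: R_th = Ra‖Rb = (25.2 × 47.0)/72.20 = 16.4 kΩ.

V_th = 1.98 V, R_th = 16.4 kΩ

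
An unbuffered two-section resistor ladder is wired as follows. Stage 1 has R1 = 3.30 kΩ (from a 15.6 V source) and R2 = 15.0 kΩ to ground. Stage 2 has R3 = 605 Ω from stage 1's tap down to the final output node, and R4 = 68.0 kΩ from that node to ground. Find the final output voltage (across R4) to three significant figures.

V_out ≈ 12.2 V

Stage 2 presents R3+R4 = 68600 Ω as a load on stage 1's tap.
Stage 1's lower leg becomes R2‖(R3+R4) = 12310 Ω, so V_mid = 15.6 × 12310/15610 = 12.30 V.
Stage 2 is itself unloaded: V_out = V_mid × R4/(R3+R4) = 12.30 × 68000/68600 = 12.2 V.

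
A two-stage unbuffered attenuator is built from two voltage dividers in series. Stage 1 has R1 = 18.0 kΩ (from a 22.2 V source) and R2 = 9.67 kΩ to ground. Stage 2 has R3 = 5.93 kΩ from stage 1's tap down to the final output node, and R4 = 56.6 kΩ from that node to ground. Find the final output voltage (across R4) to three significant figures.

V_out ≈ 6.38 V

Stage 2 presents R3+R4 = 62.53 kΩ as a load on stage 1's tap.
Stage 1's lower leg becomes R2‖(R3+R4) = 8.375 kΩ, so V_mid = 22.2 × 8.375/26.37 = 7.049 V.
Stage 2 is itself unloaded: V_out = V_mid × R4/(R3+R4) = 7.049 × 56.6/62.53 = 6.38 V.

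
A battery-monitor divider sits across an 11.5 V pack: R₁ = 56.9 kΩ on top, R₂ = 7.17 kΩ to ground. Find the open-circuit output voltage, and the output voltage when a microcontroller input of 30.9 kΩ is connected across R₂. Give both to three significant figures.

Open-circuit: V = 11.5 × 7.17/(56.9 + 7.17) = 1.29 V.
With the load, R₂ becomes R₂‖R_L = 5.820 kΩ, so V = 11.5 × 5.820/62.72 = 1.07 V.

Unloaded: 1.29 V; loaded: 1.07 V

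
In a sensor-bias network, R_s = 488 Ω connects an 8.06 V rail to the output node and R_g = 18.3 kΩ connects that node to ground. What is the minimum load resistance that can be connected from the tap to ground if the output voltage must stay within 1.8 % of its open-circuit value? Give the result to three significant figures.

R_L(min) ≈ 25.9 kΩ

Output resistance R_th = R_s‖R_g = (488 × 18300)/18790 = 475.3 Ω.
The fractional drop is R_th/(R_th + R_L); requiring this ≤ 0.0180 gives R_L ≥ R_th(1/0.0180 − 1) = 475.3 × 54.56 = 25.9 kΩ.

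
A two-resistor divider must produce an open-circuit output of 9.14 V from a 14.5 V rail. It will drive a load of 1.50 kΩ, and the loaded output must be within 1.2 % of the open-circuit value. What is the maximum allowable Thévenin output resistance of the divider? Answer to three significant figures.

Loading drop = R_th/(R_th + R_L) ≤ 0.0120, so R_th ≤ R_L · ε/(1−ε) = 1.50 kΩ × 0.0120/0.9880 = 18.2 Ω.
(Any R1, R2 with R2/(R1+R2) = 0.630 and R1‖R2 ≤ 18.2 Ω will meet the spec.)

R_th ≤ 18.2 Ω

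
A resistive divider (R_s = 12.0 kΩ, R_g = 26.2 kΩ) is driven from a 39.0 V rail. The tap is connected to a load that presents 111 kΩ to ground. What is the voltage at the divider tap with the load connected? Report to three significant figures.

V_out ≈ 24.9 V

The load sits in parallel with R_g: R_g‖R_L = (26.2 × 111) / (26.2 + 111) = 21.20 kΩ.
V_out = 39.0 × 21.20 / (12.0 + 21.20) = 39.0 × 21.20/33.20 = 24.9 V.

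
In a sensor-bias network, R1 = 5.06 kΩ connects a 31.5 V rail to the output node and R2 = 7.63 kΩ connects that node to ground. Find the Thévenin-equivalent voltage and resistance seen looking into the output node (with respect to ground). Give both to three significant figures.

V_th = 18.9 V, R_th = 3.04 kΩ

V_th is the open-circuit tap voltage: 31.5 × 7.63/(5.06 + 7.63) = 18.9 V.
With the supply zeroed, R1 and R2 appear in parallel from the tap: R_th = R1‖R2 = (5.06 × 7.63)/12.69 = 3.04 kΩ.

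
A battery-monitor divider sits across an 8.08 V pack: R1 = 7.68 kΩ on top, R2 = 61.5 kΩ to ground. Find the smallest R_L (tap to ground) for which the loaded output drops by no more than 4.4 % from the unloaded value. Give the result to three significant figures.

R_L(min) ≈ 148 kΩ

Output resistance R_th = R1‖R2 = (7.68 × 61.5)/69.18 = 6.827 kΩ.
The fractional drop is R_th/(R_th + R_L); requiring this ≤ 0.0440 gives R_L ≥ R_th(1/0.0440 − 1) = 6.827 × 21.73 = 148 kΩ.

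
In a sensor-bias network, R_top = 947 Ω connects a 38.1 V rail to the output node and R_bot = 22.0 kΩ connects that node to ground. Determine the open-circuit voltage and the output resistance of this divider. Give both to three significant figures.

V_th = 36.5 V, R_th = 908 Ω

V_th is the open-circuit tap voltage: 38.1 × 22000/(947 + 22000) = 36.5 V.
With the supply zeroed, R_top and R_bot appear in parallel from the tap: R_th = R_top‖R_bot = (947 × 22000)/22950 = 908 Ω.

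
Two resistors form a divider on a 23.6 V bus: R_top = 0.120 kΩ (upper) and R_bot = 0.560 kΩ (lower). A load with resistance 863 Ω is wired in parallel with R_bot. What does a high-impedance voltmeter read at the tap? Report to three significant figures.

V_out ≈ 17.4 V

The load sits in parallel with R_bot: R_bot‖R_L = (560 × 863) / (560 + 863) = 339.6 Ω.
V_out = 23.6 × 339.6 / (120 + 339.6) = 23.6 × 339.6/459.6 = 17.4 V.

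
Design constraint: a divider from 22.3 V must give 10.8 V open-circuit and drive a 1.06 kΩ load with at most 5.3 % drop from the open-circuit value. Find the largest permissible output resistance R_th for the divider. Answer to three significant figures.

R_th ≤ 59.3 Ω

Loading drop = R_th/(R_th + R_L) ≤ 0.0530, so R_th ≤ R_L · ε/(1−ε) = 1.06 kΩ × 0.0530/0.9470 = 59.3 Ω.
(Any R1, R2 with R2/(R1+R2) = 0.484 and R1‖R2 ≤ 59.3 Ω will meet the spec.)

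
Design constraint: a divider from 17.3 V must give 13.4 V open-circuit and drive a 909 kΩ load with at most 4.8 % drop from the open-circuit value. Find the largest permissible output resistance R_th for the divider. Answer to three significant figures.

Loading drop = R_th/(R_th + R_L) ≤ 0.0480, so R_th ≤ R_L · ε/(1−ε) = 909 kΩ × 0.0480/0.9520 = 45.8 kΩ.

R_th ≤ 45.8 kΩ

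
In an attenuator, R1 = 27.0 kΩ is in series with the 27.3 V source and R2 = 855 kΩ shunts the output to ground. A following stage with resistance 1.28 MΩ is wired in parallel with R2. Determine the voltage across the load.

The load sits in parallel with R2: R2‖R_L = (855 × 1280) / (855 + 1280) = 512.6 kΩ.
V_out = 27.3 × 512.6 / (27.0 + 512.6) = 27.3 × 512.6/539.6 = 25.9 V.
(Unloaded it would have been 26.5 V.)

V_out ≈ 25.9 V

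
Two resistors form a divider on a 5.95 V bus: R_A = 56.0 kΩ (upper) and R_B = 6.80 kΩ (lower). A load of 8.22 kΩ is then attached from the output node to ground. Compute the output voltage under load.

The load sits in parallel with R_B: R_B‖R_L = (6.80 × 8.22) / (6.80 + 8.22) = 3.721 kΩ.
V_out = 5.95 × 3.721 / (56.0 + 3.721) = 5.95 × 3.721/59.72 = 0.371 V.

V_out ≈ 0.371 V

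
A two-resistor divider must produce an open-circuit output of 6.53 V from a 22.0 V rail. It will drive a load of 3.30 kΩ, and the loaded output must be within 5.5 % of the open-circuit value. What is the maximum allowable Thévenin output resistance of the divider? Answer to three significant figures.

Loading drop = R_th/(R_th + R_L) ≤ 0.0550, so R_th ≤ R_L · ε/(1−ε) = 3.30 kΩ × 0.0550/0.9450 = 192 Ω.
(Any R1, R2 with R2/(R1+R2) = 0.297 and R1‖R2 ≤ 192 Ω will meet the spec.)

R_th ≤ 192 Ω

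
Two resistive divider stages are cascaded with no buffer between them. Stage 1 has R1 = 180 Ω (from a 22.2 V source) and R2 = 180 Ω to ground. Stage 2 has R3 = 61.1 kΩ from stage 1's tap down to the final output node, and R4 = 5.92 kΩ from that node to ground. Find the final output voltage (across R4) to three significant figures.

Stage 2 presents R3+R4 = 67020 Ω as a load on stage 1's tap.
Stage 1's lower leg becomes R2‖(R3+R4) = 179.5 Ω, so V_mid = 22.2 × 179.5/359.5 = 11.09 V.
Stage 2 is itself unloaded: V_out = V_mid × R4/(R3+R4) = 11.09 × 5920/67020 = 0.979 V.

V_out ≈ 0.979 V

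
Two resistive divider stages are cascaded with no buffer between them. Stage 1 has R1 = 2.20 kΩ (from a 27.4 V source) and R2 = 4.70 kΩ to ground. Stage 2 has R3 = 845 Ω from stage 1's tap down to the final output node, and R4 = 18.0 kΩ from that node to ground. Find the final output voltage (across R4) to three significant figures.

V_out ≈ 16.5 V

Stage 2 presents R3+R4 = 18840 Ω as a load on stage 1's tap.
Stage 1's lower leg becomes R2‖(R3+R4) = 3762 Ω, so V_mid = 27.4 × 3762/5962 = 17.29 V.
Stage 2 is itself unloaded: V_out = V_mid × R4/(R3+R4) = 17.29 × 18000/18840 = 16.5 V.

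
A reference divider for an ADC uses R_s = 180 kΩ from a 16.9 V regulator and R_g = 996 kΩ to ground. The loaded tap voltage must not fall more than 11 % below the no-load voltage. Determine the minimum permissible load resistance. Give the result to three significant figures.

Output resistance R_th = R_s‖R_g = (180 × 996)/1176 = 152.4 kΩ.
The fractional drop is R_th/(R_th + R_L); requiring this ≤ 0.110 gives R_L ≥ R_th(1/0.110 − 1) = 152.4 × 8.091 = 1.23 MΩ.

R_L(min) ≈ 1.23 MΩ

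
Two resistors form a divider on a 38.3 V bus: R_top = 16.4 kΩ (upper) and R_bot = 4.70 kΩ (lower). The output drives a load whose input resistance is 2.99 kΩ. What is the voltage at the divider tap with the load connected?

The load sits in parallel with R_bot: R_bot‖R_L = (4.70 × 2.99) / (4.70 + 2.99) = 1.827 kΩ.
V_out = 38.3 × 1.827 / (16.4 + 1.827) = 38.3 × 1.827/18.23 = 3.84 V.

V_out ≈ 3.84 V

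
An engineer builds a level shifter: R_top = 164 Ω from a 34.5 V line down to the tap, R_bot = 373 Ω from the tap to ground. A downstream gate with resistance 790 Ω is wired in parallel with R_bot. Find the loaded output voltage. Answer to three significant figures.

V_out ≈ 20.9 V

The load sits in parallel with R_bot: R_bot‖R_L = (373 × 790) / (373 + 790) = 253.4 Ω.
V_out = 34.5 × 253.4 / (164 + 253.4) = 34.5 × 253.4/417.4 = 20.9 V.
(Unloaded it would have been 24.0 V.)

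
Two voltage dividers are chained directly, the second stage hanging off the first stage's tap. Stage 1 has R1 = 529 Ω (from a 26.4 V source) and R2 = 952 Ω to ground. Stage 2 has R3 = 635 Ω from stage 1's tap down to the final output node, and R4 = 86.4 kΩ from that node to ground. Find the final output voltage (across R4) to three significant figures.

Stage 2 presents R3+R4 = 87040 Ω as a load on stage 1's tap.
Stage 1's lower leg becomes R2‖(R3+R4) = 941.7 Ω, so V_mid = 26.4 × 941.7/1471 = 16.90 V.
Stage 2 is itself unloaded: V_out = V_mid × R4/(R3+R4) = 16.90 × 86400/87040 = 16.8 V.

V_out ≈ 16.8 V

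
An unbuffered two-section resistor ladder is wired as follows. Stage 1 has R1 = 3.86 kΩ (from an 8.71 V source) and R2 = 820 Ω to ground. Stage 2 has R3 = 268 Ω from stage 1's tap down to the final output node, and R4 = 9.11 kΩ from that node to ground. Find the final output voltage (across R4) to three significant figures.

Stage 2 presents R3+R4 = 9378 Ω as a load on stage 1's tap.
Stage 1's lower leg becomes R2‖(R3+R4) = 754.1 Ω, so V_mid = 8.71 × 754.1/4614 = 1.423 V.
Stage 2 is itself unloaded: V_out = V_mid × R4/(R3+R4) = 1.423 × 9110/9378 = 1.38 V.

V_out ≈ 1.38 V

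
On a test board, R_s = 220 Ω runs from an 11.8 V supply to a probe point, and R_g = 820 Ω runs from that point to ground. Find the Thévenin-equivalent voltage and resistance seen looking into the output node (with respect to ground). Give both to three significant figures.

V_th is the open-circuit tap voltage: 11.8 × 820/(220 + 820) = 9.30 V.
With the supply zeroed, R_s and R_g appear in parallel from the tap: R_th = R_s‖R_g = (220 × 820)/1040 = 173 Ω.

V_th = 9.30 V, R_th = 173 Ω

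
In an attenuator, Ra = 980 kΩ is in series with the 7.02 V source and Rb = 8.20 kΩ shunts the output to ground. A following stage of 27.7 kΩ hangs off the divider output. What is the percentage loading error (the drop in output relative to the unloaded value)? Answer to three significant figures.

22.7 %

Unloaded V = 7.02 × 8.20/988.2 = 0.05825 V.
Loaded: Rb‖R_L = 6.327 kΩ, giving V = 7.02 × 6.327/986.3 = 0.04503 V.
Drop = (0.05825 − 0.04503) / 0.05825 = 22.7 %.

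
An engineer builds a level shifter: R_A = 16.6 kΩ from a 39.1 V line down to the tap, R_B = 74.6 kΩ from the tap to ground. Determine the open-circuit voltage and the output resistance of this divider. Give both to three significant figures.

V_th is the open-circuit tap voltage: 39.1 × 74.6/(16.6 + 74.6) = 32.0 V.
With the supply zeroed, R_A and R_B appear in parallel from the tap: R_th = R_A‖R_B = (16.6 × 74.6)/91.20 = 13.6 kΩ.

V_th = 32.0 V, R_th = 13.6 kΩ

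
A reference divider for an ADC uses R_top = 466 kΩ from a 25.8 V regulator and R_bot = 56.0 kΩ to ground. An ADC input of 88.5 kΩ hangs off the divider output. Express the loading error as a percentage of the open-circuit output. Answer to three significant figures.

36.1 %

The divider's output (Thévenin) resistance is R_top‖R_bot = 49.99 kΩ.
Fractional drop under load = R_th/(R_th + R_L) = 49.99 / (49.99 + 88.5) = 0.3610.
So the output falls by 36.1 %.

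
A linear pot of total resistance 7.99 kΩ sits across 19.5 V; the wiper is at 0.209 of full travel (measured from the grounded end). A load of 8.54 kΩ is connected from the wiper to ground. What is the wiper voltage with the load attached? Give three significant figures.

The wiper splits the pot into (1−α)R = 6.320 kΩ above and αR = 1.670 kΩ below.
Lower section ‖ load = 1.397 kΩ.
V_wiper = 19.5 × 1.397/(6.320 + 1.397) = 3.53 V.

V ≈ 3.53 V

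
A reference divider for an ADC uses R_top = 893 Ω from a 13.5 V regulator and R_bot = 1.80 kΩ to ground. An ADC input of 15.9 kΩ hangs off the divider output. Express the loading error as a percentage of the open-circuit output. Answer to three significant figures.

The divider's output (Thévenin) resistance is R_top‖R_bot = 596.9 Ω.
Fractional drop under load = R_th/(R_th + R_L) = 596.9 / (596.9 + 15900) = 0.03618.
So the output falls by 3.62 %.

3.62 %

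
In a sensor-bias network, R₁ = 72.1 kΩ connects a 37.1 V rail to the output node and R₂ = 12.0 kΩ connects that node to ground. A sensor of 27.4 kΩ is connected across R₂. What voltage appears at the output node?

V_out ≈ 3.85 V

The load sits in parallel with R₂: R₂‖R_L = (12.0 × 27.4) / (12.0 + 27.4) = 8.345 kΩ.
V_out = 37.1 × 8.345 / (72.1 + 8.345) = 37.1 × 8.345/80.45 = 3.85 V.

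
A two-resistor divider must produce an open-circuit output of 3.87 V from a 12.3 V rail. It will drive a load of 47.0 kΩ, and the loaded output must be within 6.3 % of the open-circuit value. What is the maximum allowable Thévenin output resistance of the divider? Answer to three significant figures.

R_th ≤ 3.16 kΩ

Loading drop = R_th/(R_th + R_L) ≤ 0.0630, so R_th ≤ R_L · ε/(1−ε) = 47.0 kΩ × 0.0630/0.9370 = 3.16 kΩ.
(Any R1, R2 with R2/(R1+R2) = 0.315 and R1‖R2 ≤ 3.16 kΩ will meet the spec.)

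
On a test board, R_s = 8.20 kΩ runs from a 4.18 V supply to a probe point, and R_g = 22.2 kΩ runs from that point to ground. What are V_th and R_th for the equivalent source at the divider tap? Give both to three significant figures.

V_th = 3.05 V, R_th = 5.99 kΩ

V_th is the open-circuit tap voltage: 4.18 × 22.2/(8.20 + 22.2) = 3.05 V.
With the supply zeroed, R_s and R_g appear in parallel from the tap: R_th = R_s‖R_g = (8.20 × 22.2)/30.40 = 5.99 kΩ.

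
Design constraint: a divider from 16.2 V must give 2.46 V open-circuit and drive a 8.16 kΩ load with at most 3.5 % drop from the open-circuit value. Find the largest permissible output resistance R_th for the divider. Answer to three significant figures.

R_th ≤ 296 Ω

Loading drop = R_th/(R_th + R_L) ≤ 0.0350, so R_th ≤ R_L · ε/(1−ε) = 8.16 kΩ × 0.0350/0.9650 = 296 Ω.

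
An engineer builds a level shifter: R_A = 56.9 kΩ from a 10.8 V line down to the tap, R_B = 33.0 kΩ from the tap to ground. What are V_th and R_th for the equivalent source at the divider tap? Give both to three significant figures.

V_th = 3.96 V, R_th = 20.9 kΩ

V_th is the open-circuit tap voltage: 10.8 × 33.0/(56.9 + 33.0) = 3.96 V.
With the supply zeroed, R_A and R_B appear in parallel from the tap: R_th = R_A‖R_B = (56.9 × 33.0)/89.90 = 20.9 kΩ.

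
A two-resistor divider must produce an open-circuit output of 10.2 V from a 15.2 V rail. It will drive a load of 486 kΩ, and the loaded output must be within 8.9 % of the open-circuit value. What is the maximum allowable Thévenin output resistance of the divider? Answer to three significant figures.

R_th ≤ 47.5 kΩ

Loading drop = R_th/(R_th + R_L) ≤ 0.0890, so R_th ≤ R_L · ε/(1−ε) = 486 kΩ × 0.0890/0.9110 = 47.5 kΩ.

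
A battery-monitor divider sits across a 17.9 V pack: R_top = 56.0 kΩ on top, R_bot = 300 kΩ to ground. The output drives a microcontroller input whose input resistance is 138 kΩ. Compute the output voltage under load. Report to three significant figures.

V_out ≈ 11.2 V

The load sits in parallel with R_bot: R_bot‖R_L = (300 × 138) / (300 + 138) = 94.52 kΩ.
V_out = 17.9 × 94.52 / (56.0 + 94.52) = 17.9 × 94.52/150.5 = 11.2 V.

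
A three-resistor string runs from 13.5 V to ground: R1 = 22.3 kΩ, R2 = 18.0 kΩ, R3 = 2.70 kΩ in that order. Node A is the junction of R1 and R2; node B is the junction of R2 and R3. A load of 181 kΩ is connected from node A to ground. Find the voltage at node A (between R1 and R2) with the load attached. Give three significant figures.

Below node A the series string R2+R3 = 20.70 kΩ sits in parallel with the 181 kΩ load: 18.58 kΩ.
V_A = 13.5 × 18.58/(22.3 + 18.58) = 6.13 V.

V ≈ 6.13 V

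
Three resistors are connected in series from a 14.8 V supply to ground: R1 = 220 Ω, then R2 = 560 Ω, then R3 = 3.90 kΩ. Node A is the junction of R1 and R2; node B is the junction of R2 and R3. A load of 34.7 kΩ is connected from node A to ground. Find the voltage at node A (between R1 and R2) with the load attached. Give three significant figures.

Below node A the series string R2+R3 = 4460 Ω sits in parallel with the 34700 Ω load: 3952 Ω.
V_A = 14.8 × 3952/(220 + 3952) = 14.0 V.

V ≈ 14.0 V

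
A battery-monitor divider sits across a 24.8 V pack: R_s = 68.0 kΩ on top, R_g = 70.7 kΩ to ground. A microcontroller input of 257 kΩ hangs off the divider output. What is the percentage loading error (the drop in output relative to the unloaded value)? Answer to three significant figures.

11.9 %

The divider's output (Thévenin) resistance is R_s‖R_g = 34.66 kΩ.
Fractional drop under load = R_th/(R_th + R_L) = 34.66 / (34.66 + 257) = 0.1188.
So the output falls by 11.9 %.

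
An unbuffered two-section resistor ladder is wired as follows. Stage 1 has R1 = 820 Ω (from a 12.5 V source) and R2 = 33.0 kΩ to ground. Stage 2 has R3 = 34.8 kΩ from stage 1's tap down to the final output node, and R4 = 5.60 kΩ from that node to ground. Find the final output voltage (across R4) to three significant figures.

V_out ≈ 1.66 V

Stage 2 presents R3+R4 = 40400 Ω as a load on stage 1's tap.
Stage 1's lower leg becomes R2‖(R3+R4) = 18160 Ω, so V_mid = 12.5 × 18160/18980 = 11.96 V.
Stage 2 is itself unloaded: V_out = V_mid × R4/(R3+R4) = 11.96 × 5600/40400 = 1.66 V.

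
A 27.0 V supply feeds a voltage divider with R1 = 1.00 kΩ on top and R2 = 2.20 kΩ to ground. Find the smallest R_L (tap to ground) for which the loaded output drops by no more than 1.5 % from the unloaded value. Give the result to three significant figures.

R_L(min) ≈ 45.1 kΩ

Output resistance R_th = R1‖R2 = (1000 × 2200)/3200 = 687.5 Ω.
The fractional drop is R_th/(R_th + R_L); requiring this ≤ 0.0150 gives R_L ≥ R_th(1/0.0150 − 1) = 687.5 × 65.67 = 45.1 kΩ.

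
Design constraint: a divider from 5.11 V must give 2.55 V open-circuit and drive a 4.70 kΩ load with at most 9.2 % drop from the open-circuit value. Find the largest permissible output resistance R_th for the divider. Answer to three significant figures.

R_th ≤ 476 Ω

Loading drop = R_th/(R_th + R_L) ≤ 0.0920, so R_th ≤ R_L · ε/(1−ε) = 4.70 kΩ × 0.0920/0.9080 = 476 Ω.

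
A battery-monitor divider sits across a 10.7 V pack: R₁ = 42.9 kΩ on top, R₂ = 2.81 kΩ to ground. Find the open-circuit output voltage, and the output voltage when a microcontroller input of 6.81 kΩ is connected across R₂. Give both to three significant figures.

Unloaded: 0.658 V; loaded: 0.474 V

Open-circuit: V = 10.7 × 2.81/(42.9 + 2.81) = 0.658 V.
With the load, R₂ becomes R₂‖R_L = 1.989 kΩ, so V = 10.7 × 1.989/44.89 = 0.474 V.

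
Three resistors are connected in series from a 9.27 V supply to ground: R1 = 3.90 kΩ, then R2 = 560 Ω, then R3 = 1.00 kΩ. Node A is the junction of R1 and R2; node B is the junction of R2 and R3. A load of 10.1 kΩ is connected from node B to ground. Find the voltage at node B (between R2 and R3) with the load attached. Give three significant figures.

V ≈ 1.57 V

At node B, R3 is in parallel with the load: R3‖R_L = 909.9 Ω.
Below node A the resistance is R2 + (R3‖R_L) = 1470 Ω, so V_A = 9.27 × 1470/5370 = 2.537 V.
Then V_B = V_A × (R3‖R_L)/(R2 + R3‖R_L) = 2.537 × 909.9/1470 = 1.57 V.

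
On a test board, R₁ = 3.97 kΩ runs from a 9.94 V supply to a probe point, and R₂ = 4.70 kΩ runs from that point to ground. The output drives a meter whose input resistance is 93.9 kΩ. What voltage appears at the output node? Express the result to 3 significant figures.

The load sits in parallel with R₂: R₂‖R_L = (4.70 × 93.9) / (4.70 + 93.9) = 4.476 kΩ.
V_out = 9.94 × 4.476 / (3.97 + 4.476) = 9.94 × 4.476/8.446 = 5.27 V.

V_out ≈ 5.27 V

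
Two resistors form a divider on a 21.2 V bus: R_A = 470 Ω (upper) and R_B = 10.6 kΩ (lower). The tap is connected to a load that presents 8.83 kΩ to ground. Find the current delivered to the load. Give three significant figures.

I_L ≈ 2.19 mA

R_B‖R_L = 4817 Ω; V_out = 21.2 × 4817/5287 = 19.32 V.
I_L = V_out / R_L = 19.32 / 8.83 kΩ = 2.19 mA.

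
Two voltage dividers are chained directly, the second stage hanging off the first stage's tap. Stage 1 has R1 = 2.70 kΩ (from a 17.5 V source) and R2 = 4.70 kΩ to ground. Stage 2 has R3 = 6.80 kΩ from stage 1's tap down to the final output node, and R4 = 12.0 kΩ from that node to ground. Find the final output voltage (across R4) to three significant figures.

V_out ≈ 6.50 V

Stage 2 presents R3+R4 = 18.80 kΩ as a load on stage 1's tap.
Stage 1's lower leg becomes R2‖(R3+R4) = 3.760 kΩ, so V_mid = 17.5 × 3.760/6.460 = 10.19 V.
Stage 2 is itself unloaded: V_out = V_mid × R4/(R3+R4) = 10.19 × 12.0/18.80 = 6.50 V.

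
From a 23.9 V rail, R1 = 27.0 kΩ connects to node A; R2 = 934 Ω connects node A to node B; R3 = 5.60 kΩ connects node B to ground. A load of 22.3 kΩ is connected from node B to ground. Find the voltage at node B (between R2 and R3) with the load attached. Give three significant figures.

V ≈ 3.30 V

At node B, R3 is in parallel with the load: R3‖R_L = 4476 Ω.
Below node A the resistance is R2 + (R3‖R_L) = 5410 Ω, so V_A = 23.9 × 5410/32410 = 3.989 V.
Then V_B = V_A × (R3‖R_L)/(R2 + R3‖R_L) = 3.989 × 4476/5410 = 3.30 V.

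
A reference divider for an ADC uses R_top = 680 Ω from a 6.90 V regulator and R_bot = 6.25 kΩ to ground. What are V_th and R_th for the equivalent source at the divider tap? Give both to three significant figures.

V_th is the open-circuit tap voltage: 6.90 × 6250/(680 + 6250) = 6.22 V.
With the supply zeroed, R_top and R_bot appear in parallel from the tap: R_th = R_top‖R_bot = (680 × 6250)/6930 = 613 Ω.

V_th = 6.22 V, R_th = 613 Ω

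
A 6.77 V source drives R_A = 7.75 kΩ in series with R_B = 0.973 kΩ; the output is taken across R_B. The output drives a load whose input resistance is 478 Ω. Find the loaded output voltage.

V_out ≈ 0.269 V

The load sits in parallel with R_B: R_B‖R_L = (973 × 478) / (973 + 478) = 320.5 Ω.
V_out = 6.77 × 320.5 / (7750 + 320.5) = 6.77 × 320.5/8071 = 0.269 V.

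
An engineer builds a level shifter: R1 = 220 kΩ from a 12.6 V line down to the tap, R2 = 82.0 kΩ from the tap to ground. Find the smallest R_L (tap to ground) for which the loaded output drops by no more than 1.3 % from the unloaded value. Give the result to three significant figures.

Output resistance R_th = R1‖R2 = (220 × 82.0)/302.0 = 59.74 kΩ.
The fractional drop is R_th/(R_th + R_L); requiring this ≤ 0.0130 gives R_L ≥ R_th(1/0.0130 − 1) = 59.74 × 75.92 = 4.54 MΩ.

R_L(min) ≈ 4.54 MΩ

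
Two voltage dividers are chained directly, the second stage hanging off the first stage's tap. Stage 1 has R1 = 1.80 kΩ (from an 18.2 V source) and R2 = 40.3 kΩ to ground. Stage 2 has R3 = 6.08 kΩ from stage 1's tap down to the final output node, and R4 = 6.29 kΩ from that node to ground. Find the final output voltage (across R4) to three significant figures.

V_out ≈ 7.78 V

Stage 2 presents R3+R4 = 12.37 kΩ as a load on stage 1's tap.
Stage 1's lower leg becomes R2‖(R3+R4) = 9.465 kΩ, so V_mid = 18.2 × 9.465/11.26 = 15.29 V.
Stage 2 is itself unloaded: V_out = V_mid × R4/(R3+R4) = 15.29 × 6.29/12.37 = 7.78 V.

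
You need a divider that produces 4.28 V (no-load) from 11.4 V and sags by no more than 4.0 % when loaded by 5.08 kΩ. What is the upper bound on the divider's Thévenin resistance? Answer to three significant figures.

R_th ≤ 212 Ω

Loading drop = R_th/(R_th + R_L) ≤ 0.0400, so R_th ≤ R_L · ε/(1−ε) = 5.08 kΩ × 0.0400/0.9600 = 212 Ω.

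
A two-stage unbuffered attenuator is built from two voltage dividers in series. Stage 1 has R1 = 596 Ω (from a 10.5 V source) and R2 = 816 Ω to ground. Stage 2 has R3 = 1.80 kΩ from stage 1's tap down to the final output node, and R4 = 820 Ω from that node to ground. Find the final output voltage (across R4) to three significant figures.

Stage 2 presents R3+R4 = 2620 Ω as a load on stage 1's tap.
Stage 1's lower leg becomes R2‖(R3+R4) = 622.2 Ω, so V_mid = 10.5 × 622.2/1218 = 5.363 V.
Stage 2 is itself unloaded: V_out = V_mid × R4/(R3+R4) = 5.363 × 820/2620 = 1.68 V.

V_out ≈ 1.68 V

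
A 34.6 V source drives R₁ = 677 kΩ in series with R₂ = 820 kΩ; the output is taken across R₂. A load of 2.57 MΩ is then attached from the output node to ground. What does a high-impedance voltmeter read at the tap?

V_out ≈ 16.6 V

The load sits in parallel with R₂: R₂‖R_L = (820 × 2570) / (820 + 2570) = 621.7 kΩ.
V_out = 34.6 × 621.7 / (677 + 621.7) = 34.6 × 621.7/1299 = 16.6 V.
(Unloaded it would have been 19.0 V.)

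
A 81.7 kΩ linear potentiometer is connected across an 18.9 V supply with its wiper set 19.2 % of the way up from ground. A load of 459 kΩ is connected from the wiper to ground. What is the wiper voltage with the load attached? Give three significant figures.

V ≈ 3.53 V

The wiper splits the pot into (1−α)R = 66.01 kΩ above and αR = 15.69 kΩ below.
Lower section ‖ load = 15.17 kΩ.
V_wiper = 18.9 × 15.17/(66.01 + 15.17) = 3.53 V.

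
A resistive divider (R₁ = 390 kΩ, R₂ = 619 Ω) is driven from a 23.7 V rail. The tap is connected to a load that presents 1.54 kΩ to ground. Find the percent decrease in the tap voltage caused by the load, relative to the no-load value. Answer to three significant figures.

28.6 %

The divider's output (Thévenin) resistance is R₁‖R₂ = 618.0 Ω.
Fractional drop under load = R_th/(R_th + R_L) = 618.0 / (618.0 + 1540) = 0.2864.
So the output falls by 28.6 %.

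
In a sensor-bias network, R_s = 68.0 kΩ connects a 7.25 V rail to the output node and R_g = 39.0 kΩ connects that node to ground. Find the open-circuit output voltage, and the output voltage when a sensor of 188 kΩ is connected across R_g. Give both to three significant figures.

Open-circuit: V = 7.25 × 39.0/(68.0 + 39.0) = 2.64 V.
With the load, R_g becomes R_g‖R_L = 32.30 kΩ, so V = 7.25 × 32.30/100.3 = 2.33 V.

Unloaded: 2.64 V; loaded: 2.33 V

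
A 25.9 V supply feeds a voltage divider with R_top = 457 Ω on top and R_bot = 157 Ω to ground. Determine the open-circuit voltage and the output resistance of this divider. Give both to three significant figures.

V_th is the open-circuit tap voltage: 25.9 × 157/(457 + 157) = 6.62 V.
With the supply zeroed, R_top and R_bot appear in parallel from the tap: R_th = R_top‖R_bot = (457 × 157)/614.0 = 117 Ω.

V_th = 6.62 V, R_th = 117 Ω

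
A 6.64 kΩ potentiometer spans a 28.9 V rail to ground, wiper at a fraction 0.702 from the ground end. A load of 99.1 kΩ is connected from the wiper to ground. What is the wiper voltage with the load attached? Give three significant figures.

V ≈ 20.0 V

The wiper splits the pot into (1−α)R = 1.979 kΩ above and αR = 4.661 kΩ below.
Lower section ‖ load = 4.452 kΩ.
V_wiper = 28.9 × 4.452/(1.979 + 4.452) = 20.0 V.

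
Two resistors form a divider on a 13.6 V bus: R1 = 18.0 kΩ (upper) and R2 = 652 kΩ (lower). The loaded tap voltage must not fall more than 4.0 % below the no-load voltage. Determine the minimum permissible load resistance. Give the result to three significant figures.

Output resistance R_th = R1‖R2 = (18.0 × 652)/670.0 = 17.52 kΩ.
The fractional drop is R_th/(R_th + R_L); requiring this ≤ 0.0400 gives R_L ≥ R_th(1/0.0400 − 1) = 17.52 × 24.00 = 420 kΩ.

R_L(min) ≈ 420 kΩ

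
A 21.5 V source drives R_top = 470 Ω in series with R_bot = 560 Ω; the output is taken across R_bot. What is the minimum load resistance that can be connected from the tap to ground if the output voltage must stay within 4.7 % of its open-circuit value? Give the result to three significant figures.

R_L(min) ≈ 5.18 kΩ

Output resistance R_th = R_top‖R_bot = (470 × 560)/1030 = 255.5 Ω.
The fractional drop is R_th/(R_th + R_L); requiring this ≤ 0.0470 gives R_L ≥ R_th(1/0.0470 − 1) = 255.5 × 20.28 = 5.18 kΩ.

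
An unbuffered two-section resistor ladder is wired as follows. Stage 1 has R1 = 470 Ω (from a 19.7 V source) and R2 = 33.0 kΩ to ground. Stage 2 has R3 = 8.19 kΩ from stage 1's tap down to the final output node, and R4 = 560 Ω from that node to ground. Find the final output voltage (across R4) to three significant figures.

Stage 2 presents R3+R4 = 8750 Ω as a load on stage 1's tap.
Stage 1's lower leg becomes R2‖(R3+R4) = 6916 Ω, so V_mid = 19.7 × 6916/7386 = 18.45 V.
Stage 2 is itself unloaded: V_out = V_mid × R4/(R3+R4) = 18.45 × 560/8750 = 1.18 V.

V_out ≈ 1.18 V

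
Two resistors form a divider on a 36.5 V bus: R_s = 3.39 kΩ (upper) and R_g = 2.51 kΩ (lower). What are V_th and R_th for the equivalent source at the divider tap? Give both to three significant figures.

V_th is the open-circuit tap voltage: 36.5 × 2.51/(3.39 + 2.51) = 15.5 V.
With the supply zeroed, R_s and R_g appear in parallel from the tap: R_th = R_s‖R_g = (3.39 × 2.51)/5.900 = 1.44 kΩ.

V_th = 15.5 V, R_th = 1.44 kΩ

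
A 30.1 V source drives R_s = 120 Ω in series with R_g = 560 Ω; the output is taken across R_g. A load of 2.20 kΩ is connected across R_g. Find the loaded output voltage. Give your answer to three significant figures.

The load sits in parallel with R_g: R_g‖R_L = (560 × 2200) / (560 + 2200) = 446.4 Ω.
V_out = 30.1 × 446.4 / (120 + 446.4) = 30.1 × 446.4/566.4 = 23.7 V.

V_out ≈ 23.7 V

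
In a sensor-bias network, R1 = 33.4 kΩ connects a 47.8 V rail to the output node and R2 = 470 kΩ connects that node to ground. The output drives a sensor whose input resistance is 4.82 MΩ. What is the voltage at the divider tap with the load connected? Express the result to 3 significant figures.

The load sits in parallel with R2: R2‖R_L = (470 × 4820) / (470 + 4820) = 428.2 kΩ.
V_out = 47.8 × 428.2 / (33.4 + 428.2) = 47.8 × 428.2/461.6 = 44.3 V.

V_out ≈ 44.3 V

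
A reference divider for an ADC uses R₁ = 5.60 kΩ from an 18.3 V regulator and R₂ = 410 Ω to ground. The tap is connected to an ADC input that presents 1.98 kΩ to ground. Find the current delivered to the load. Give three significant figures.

R₂‖R_L = 339.7 Ω; V_out = 18.3 × 339.7/5940 = 1.047 V.
I_L = V_out / R_L = 1.047 / 1.98 kΩ = 0.529 mA.

I_L ≈ 0.529 mA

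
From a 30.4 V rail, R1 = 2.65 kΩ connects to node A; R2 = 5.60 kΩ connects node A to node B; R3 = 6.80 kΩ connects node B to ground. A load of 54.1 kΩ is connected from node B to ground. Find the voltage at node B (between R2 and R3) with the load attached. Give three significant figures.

At node B, R3 is in parallel with the load: R3‖R_L = 6.041 kΩ.
Below node A the resistance is R2 + (R3‖R_L) = 11.64 kΩ, so V_A = 30.4 × 11.64/14.29 = 24.76 V.
Then V_B = V_A × (R3‖R_L)/(R2 + R3‖R_L) = 24.76 × 6.041/11.64 = 12.9 V.

V ≈ 12.9 V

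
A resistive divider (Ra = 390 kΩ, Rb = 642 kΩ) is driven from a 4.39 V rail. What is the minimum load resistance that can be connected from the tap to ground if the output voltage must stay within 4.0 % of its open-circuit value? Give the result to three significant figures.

Output resistance R_th = Ra‖Rb = (390 × 642)/1032 = 242.6 kΩ.
The fractional drop is R_th/(R_th + R_L); requiring this ≤ 0.0400 gives R_L ≥ R_th(1/0.0400 − 1) = 242.6 × 24.00 = 5.82 MΩ.

R_L(min) ≈ 5.82 MΩ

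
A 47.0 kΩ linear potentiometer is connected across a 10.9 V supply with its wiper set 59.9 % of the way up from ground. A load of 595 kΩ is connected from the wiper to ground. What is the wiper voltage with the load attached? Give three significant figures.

The wiper splits the pot into (1−α)R = 18.85 kΩ above and αR = 28.15 kΩ below.
Lower section ‖ load = 26.88 kΩ.
V_wiper = 10.9 × 26.88/(18.85 + 26.88) = 6.41 V.

V ≈ 6.41 V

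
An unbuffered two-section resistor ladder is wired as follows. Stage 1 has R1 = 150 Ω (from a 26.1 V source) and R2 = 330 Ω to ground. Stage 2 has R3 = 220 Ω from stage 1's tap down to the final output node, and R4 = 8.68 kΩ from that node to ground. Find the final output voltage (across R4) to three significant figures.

Stage 2 presents R3+R4 = 8900 Ω as a load on stage 1's tap.
Stage 1's lower leg becomes R2‖(R3+R4) = 318.2 Ω, so V_mid = 26.1 × 318.2/468.2 = 17.74 V.
Stage 2 is itself unloaded: V_out = V_mid × R4/(R3+R4) = 17.74 × 8680/8900 = 17.3 V.

V_out ≈ 17.3 V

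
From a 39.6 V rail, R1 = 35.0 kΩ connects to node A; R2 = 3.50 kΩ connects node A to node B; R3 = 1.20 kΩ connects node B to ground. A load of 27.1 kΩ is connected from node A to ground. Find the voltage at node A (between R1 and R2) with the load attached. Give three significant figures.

V ≈ 4.07 V

Below node A the series string R2+R3 = 4.700 kΩ sits in parallel with the 27.1 kΩ load: 4.005 kΩ.
V_A = 39.6 × 4.005/(35.0 + 4.005) = 4.07 V.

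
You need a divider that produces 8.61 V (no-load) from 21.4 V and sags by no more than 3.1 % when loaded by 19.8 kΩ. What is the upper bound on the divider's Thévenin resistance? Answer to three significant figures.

R_th ≤ 633 Ω

Loading drop = R_th/(R_th + R_L) ≤ 0.0310, so R_th ≤ R_L · ε/(1−ε) = 19.8 kΩ × 0.0310/0.9690 = 633 Ω.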